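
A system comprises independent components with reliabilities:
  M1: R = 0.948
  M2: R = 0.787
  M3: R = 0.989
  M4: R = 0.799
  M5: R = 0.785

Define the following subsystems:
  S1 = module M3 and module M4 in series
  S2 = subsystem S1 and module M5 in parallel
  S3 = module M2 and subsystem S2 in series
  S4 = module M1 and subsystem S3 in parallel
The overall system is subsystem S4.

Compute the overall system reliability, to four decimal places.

0.9871

Series (M3 and M4): 0.989000 × 0.799000 = 0.790211
Parallel ([0.790211] and M5): 1 − (1 − 0.790211)(1 − 0.785000) = 0.954895
Series (M2 and [0.954895]): 0.787000 × 0.954895 = 0.751502
Parallel (M1 and [0.751502]): 1 − (1 − 0.948000)(1 − 0.751502) = 0.9871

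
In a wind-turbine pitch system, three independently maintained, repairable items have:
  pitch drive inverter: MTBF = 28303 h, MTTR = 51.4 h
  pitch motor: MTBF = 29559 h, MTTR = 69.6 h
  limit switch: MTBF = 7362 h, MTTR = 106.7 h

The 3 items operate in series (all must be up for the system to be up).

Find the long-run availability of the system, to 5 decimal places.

0.98162

A(pitch drive inverter) = MTBF/(MTBF+MTTR) = 28303/(28303+51.4) = 0.998187
A(pitch motor) = MTBF/(MTBF+MTTR) = 29559/(29559+69.6) = 0.997651
A(limit switch) = MTBF/(MTBF+MTTR) = 7362/(7362+106.7) = 0.985714
Series availability: 0.998187 × 0.997651 × 0.985714 = 0.98162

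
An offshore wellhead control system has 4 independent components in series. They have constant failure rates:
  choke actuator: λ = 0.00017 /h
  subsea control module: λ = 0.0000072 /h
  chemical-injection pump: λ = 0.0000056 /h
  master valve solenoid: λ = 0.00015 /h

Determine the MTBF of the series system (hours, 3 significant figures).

Series of exponential components: λ_sys = Σ λ_i
λ_sys = 0.00017 + 0.0000072 + 0.0000056 + 0.00015 = 3.3280e-04 /h
MTBF = 1 / λ_sys = 3000 h

3000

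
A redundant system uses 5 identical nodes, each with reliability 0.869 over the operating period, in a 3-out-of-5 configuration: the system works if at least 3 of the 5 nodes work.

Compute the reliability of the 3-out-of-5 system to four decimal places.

R = Σ_{i=3}^{5} C(5,i) p^i (1−p)^{5−i} with p = 0.869
C(5,3)·0.869^3·0.131^2 = 0.112616
C(5,4)·0.869^4·0.131^1 = 0.373526
C(5,5)·0.869^5·0.131^0 = 0.495563
Sum = 0.9817

0.9817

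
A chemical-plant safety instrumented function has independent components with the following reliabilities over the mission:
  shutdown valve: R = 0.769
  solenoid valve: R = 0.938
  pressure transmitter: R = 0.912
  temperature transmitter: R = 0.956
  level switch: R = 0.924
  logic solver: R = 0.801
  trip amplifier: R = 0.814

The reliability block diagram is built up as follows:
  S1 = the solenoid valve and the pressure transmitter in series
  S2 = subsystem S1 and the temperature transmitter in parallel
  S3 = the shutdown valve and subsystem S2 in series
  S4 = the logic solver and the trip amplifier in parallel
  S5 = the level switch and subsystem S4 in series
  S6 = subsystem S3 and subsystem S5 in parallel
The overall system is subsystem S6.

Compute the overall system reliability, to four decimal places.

0.9740

Series (solenoid valve and pressure transmitter): 0.938000 × 0.912000 = 0.855456
Parallel ([0.855456] and temperature transmitter): 1 − (1 − 0.855456)(1 − 0.956000) = 0.993640
Series (shutdown valve and [0.993640]): 0.769000 × 0.993640 = 0.764109
Parallel (logic solver and trip amplifier): 1 − (1 − 0.801000)(1 − 0.814000) = 0.962986
Series (level switch and [0.962986]): 0.924000 × 0.962986 = 0.889799
Parallel ([0.764109] and [0.889799]): 1 − (1 − 0.764109)(1 − 0.889799) = 0.9740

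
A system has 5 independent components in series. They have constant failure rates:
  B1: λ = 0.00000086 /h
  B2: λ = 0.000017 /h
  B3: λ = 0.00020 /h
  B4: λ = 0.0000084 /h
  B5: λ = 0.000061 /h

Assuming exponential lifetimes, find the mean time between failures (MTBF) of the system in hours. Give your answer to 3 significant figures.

3480

Series of exponential components: λ_sys = Σ λ_i
λ_sys = 0.00000086 + 0.000017 + 0.00020 + 0.0000084 + 0.000061 = 2.8726e-04 /h
MTBF = 1 / λ_sys = 3480 h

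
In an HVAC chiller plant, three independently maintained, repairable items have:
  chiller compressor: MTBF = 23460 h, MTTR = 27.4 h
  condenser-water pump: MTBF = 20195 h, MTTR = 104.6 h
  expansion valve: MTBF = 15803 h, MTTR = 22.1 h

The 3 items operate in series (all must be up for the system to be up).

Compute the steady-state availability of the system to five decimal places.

0.99230

A(chiller compressor) = MTBF/(MTBF+MTTR) = 23460/(23460+27.4) = 0.998833
A(condenser-water pump) = MTBF/(MTBF+MTTR) = 20195/(20195+104.6) = 0.994847
A(expansion valve) = MTBF/(MTBF+MTTR) = 15803/(15803+22.1) = 0.998603
Series availability: 0.998833 × 0.994847 × 0.998603 = 0.99230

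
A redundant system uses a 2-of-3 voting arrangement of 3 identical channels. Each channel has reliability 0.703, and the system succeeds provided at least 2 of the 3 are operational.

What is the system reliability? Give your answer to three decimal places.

R = Σ_{i=2}^{3} C(3,i) p^i (1−p)^{3−i} with p = 0.703
C(3,2)·0.703^2·0.297^1 = 0.44034
C(3,3)·0.703^3·0.297^0 = 0.34743
Sum = 0.788

0.788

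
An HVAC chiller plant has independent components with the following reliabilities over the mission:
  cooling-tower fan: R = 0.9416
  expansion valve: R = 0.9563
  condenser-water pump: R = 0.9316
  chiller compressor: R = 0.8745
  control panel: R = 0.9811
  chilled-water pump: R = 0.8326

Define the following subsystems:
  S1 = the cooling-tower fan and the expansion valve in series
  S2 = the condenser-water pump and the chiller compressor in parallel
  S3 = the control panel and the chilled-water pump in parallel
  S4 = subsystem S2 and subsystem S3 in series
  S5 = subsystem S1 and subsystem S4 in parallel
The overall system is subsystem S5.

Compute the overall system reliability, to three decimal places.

Series (cooling-tower fan and expansion valve): 0.94160 × 0.95630 = 0.90045
Parallel (condenser-water pump and chiller compressor): 1 − (1 − 0.93160)(1 − 0.87450) = 0.99142
Parallel (control panel and chilled-water pump): 1 − (1 − 0.98110)(1 − 0.83260) = 0.99684
Series ([0.99142] and [0.99684]): 0.99142 × 0.99684 = 0.98829
Parallel ([0.90045] and [0.98829]): 1 − (1 − 0.90045)(1 − 0.98829) = 0.999

0.999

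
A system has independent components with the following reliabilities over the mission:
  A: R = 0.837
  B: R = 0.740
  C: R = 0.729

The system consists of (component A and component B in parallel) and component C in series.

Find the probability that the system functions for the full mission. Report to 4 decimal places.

Parallel (A and B): 1 − (1 − 0.837000)(1 − 0.740000) = 0.957620
Series ([0.957620] and C): 0.957620 × 0.729000 = 0.6981

0.6981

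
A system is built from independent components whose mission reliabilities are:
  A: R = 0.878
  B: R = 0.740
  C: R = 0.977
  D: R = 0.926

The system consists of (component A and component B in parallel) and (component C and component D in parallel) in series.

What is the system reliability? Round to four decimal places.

Parallel (A and B): 1 − (1 − 0.878000)(1 − 0.740000) = 0.968280
Parallel (C and D): 1 − (1 − 0.977000)(1 − 0.926000) = 0.998298
Series ([0.968280] and [0.998298]): 0.968280 × 0.998298 = 0.9666

0.9666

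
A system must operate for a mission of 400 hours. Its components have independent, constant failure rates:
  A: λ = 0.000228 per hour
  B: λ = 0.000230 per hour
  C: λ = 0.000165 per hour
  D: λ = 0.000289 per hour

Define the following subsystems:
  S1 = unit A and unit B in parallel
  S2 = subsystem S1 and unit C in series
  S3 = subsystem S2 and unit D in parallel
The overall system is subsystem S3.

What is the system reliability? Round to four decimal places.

0.9922

R(A) = exp(−0.000228 × 400) = 0.912835
R(B) = exp(−0.000230 × 400) = 0.912105
R(C) = exp(−0.000165 × 400) = 0.936131
R(D) = exp(−0.000289 × 400) = 0.890831
Parallel (A and B): 1 − (1 − 0.912835)(1 − 0.912105) = 0.992339
Series ([0.992339] and C): 0.992339 × 0.936131 = 0.928959
Parallel ([0.928959] and D): 1 − (1 − 0.928959)(1 − 0.890831) = 0.9922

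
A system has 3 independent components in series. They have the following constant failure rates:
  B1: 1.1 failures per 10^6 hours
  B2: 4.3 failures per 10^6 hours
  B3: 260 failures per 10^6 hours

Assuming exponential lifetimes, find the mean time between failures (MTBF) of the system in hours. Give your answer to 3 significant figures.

Series of exponential components: λ_sys = Σ λ_i
λ_sys = 0.0000011 + 0.0000043 + 0.00026 = 2.6540e-04 /h
MTBF = 1 / λ_sys = 3770 h

3770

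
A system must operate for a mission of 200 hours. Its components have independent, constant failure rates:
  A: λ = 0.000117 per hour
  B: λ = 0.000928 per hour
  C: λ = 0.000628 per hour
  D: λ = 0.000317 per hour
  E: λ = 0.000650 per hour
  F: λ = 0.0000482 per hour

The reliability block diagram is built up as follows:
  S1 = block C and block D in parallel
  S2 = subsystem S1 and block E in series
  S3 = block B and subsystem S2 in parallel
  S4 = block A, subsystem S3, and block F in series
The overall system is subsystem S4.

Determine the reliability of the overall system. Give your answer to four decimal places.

0.9465

R(A) = exp(−0.000117 × 200) = 0.976872
R(B) = exp(−0.000928 × 200) = 0.830606
R(C) = exp(−0.000628 × 200) = 0.881968
R(D) = exp(−0.000317 × 200) = 0.938568
R(E) = exp(−0.000650 × 200) = 0.878095
R(F) = exp(−0.0000482 × 200) = 0.990406
Parallel (C and D): 1 − (1 − 0.881968)(1 − 0.938568) = 0.992749
Series ([0.992749] and E): 0.992749 × 0.878095 = 0.871728
Parallel (B and [0.871728]): 1 − (1 − 0.830606)(1 − 0.871728) = 0.978271
Series (A, [0.978271], and F): 0.976872 × 0.978271 × 0.990406 = 0.9465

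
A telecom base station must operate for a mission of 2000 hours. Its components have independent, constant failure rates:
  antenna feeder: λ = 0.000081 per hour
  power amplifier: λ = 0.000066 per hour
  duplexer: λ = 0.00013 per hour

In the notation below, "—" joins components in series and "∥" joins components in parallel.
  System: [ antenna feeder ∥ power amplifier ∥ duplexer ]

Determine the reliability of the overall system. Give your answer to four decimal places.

0.9958

R(antenna feeder) = exp(−0.000081 × 2000) = 0.850441
R(power amplifier) = exp(−0.000066 × 2000) = 0.876341
R(duplexer) = exp(−0.00013 × 2000) = 0.771052
Parallel (antenna feeder, power amplifier, and duplexer): 1 − (1 − 0.850441)(1 − 0.876341)(1 − 0.771052) = 0.9958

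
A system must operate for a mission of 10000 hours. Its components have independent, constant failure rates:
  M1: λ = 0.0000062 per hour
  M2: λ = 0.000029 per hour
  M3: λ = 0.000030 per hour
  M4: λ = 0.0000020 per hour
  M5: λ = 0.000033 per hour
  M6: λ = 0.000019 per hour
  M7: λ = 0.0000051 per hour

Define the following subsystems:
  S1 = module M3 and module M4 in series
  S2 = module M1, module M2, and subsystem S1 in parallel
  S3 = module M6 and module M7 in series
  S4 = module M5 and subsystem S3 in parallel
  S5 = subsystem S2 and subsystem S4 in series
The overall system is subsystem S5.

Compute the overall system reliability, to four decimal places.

0.9359

R(M1) = exp(−0.0000062 × 10000) = 0.939883
R(M2) = exp(−0.000029 × 10000) = 0.748264
R(M3) = exp(−0.000030 × 10000) = 0.740818
R(M4) = exp(−0.0000020 × 10000) = 0.980199
R(M5) = exp(−0.000033 × 10000) = 0.718924
R(M6) = exp(−0.000019 × 10000) = 0.826959
R(M7) = exp(−0.0000051 × 10000) = 0.950279
Series (M3 and M4): 0.740818 × 0.980199 = 0.726149
Parallel (M1, M2, and [0.726149]): 1 − (1 − 0.939883)(1 − 0.748264)(1 − 0.726149) = 0.995856
Series (M6 and M7): 0.826959 × 0.950279 = 0.785842
Parallel (M5 and [0.785842]): 1 − (1 − 0.718924)(1 − 0.785842) = 0.939805
Series ([0.995856] and [0.939805]): 0.995856 × 0.939805 = 0.9359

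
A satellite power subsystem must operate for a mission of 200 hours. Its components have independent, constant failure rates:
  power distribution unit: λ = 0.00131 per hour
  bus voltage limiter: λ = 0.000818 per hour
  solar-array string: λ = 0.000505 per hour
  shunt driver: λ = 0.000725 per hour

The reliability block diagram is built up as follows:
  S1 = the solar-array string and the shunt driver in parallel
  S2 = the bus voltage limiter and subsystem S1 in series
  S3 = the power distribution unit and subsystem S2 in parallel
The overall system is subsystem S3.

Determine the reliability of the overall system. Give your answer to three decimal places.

0.963

R(power distribution unit) = exp(−0.00131 × 200) = 0.76951
R(bus voltage limiter) = exp(−0.000818 × 200) = 0.84908
R(solar-array string) = exp(−0.000505 × 200) = 0.90393
R(shunt driver) = exp(−0.000725 × 200) = 0.86502
Parallel (solar-array string and shunt driver): 1 − (1 − 0.90393)(1 − 0.86502) = 0.98703
Series (bus voltage limiter and [0.98703]): 0.84908 × 0.98703 = 0.83807
Parallel (power distribution unit and [0.83807]): 1 − (1 − 0.76951)(1 − 0.83807) = 0.963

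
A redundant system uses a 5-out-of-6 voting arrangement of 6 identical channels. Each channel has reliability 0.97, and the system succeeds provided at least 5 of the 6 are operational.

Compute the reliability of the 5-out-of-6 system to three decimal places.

0.988

R = Σ_{i=5}^{6} C(6,i) p^i (1−p)^{6−i} with p = 0.97
C(6,5)·0.97^5·0.03^1 = 0.15457
C(6,6)·0.97^6·0.03^0 = 0.83297
Sum = 0.988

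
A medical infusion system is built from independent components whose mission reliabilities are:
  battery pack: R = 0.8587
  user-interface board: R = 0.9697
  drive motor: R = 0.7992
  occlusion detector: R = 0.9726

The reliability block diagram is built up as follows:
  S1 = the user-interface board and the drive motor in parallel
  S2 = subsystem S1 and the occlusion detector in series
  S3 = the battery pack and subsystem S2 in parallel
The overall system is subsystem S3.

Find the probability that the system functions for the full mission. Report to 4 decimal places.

Parallel (user-interface board and drive motor): 1 − (1 − 0.969700)(1 − 0.799200) = 0.993916
Series ([0.993916] and occlusion detector): 0.993916 × 0.972600 = 0.966683
Parallel (battery pack and [0.966683]): 1 − (1 − 0.858700)(1 − 0.966683) = 0.9953

0.9953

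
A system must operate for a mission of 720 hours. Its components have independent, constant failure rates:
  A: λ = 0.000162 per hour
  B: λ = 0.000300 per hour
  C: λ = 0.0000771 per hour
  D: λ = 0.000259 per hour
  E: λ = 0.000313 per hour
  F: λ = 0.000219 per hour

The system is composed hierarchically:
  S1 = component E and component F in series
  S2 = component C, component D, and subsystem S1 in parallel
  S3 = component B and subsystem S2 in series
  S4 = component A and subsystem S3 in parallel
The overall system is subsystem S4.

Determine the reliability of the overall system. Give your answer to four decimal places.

0.9784

R(A) = exp(−0.000162 × 720) = 0.889906
R(B) = exp(−0.000300 × 720) = 0.805735
R(C) = exp(−0.0000771 × 720) = 0.946001
R(D) = exp(−0.000259 × 720) = 0.829875
R(E) = exp(−0.000313 × 720) = 0.798229
R(F) = exp(−0.000219 × 720) = 0.854123
Series (E and F): 0.798229 × 0.854123 = 0.681786
Parallel (C, D, and [0.681786]): 1 − (1 − 0.946001)(1 − 0.829875)(1 − 0.681786) = 0.997077
Series (B and [0.997077]): 0.805735 × 0.997077 = 0.803380
Parallel (A and [0.803380]): 1 − (1 − 0.889906)(1 − 0.803380) = 0.9784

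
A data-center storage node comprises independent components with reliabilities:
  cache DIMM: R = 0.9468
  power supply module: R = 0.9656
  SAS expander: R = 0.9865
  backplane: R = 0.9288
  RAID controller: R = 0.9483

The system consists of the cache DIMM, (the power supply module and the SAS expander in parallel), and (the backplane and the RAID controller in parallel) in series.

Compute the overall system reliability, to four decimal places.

Parallel (power supply module and SAS expander): 1 − (1 − 0.965600)(1 − 0.986500) = 0.999536
Parallel (backplane and RAID controller): 1 − (1 − 0.928800)(1 − 0.948300) = 0.996319
Series (cache DIMM, [0.999536], and [0.996319]): 0.946800 × 0.999536 × 0.996319 = 0.9429

0.9429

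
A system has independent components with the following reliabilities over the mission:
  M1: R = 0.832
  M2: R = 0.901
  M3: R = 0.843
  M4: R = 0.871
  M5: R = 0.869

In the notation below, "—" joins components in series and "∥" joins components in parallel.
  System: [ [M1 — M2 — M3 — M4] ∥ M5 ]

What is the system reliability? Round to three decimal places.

Series (M1, M2, M3, and M4): 0.83200 × 0.90100 × 0.84300 × 0.87100 = 0.55042
Parallel ([0.55042] and M5): 1 − (1 − 0.55042)(1 − 0.86900) = 0.941

0.941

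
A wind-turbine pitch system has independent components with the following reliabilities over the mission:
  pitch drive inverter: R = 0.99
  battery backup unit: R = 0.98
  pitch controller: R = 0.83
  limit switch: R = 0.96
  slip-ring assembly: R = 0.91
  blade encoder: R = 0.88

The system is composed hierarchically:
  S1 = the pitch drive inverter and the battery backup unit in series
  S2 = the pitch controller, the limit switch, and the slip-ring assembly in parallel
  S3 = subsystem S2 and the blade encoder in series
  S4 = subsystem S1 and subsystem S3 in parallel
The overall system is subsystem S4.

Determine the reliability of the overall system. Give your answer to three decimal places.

Series (pitch drive inverter and battery backup unit): 0.99000 × 0.98000 = 0.97020
Parallel (pitch controller, limit switch, and slip-ring assembly): 1 − (1 − 0.83000)(1 − 0.96000)(1 − 0.91000) = 0.99939
Series ([0.99939] and blade encoder): 0.99939 × 0.88000 = 0.87946
Parallel ([0.97020] and [0.87946]): 1 − (1 − 0.97020)(1 − 0.87946) = 0.996

0.996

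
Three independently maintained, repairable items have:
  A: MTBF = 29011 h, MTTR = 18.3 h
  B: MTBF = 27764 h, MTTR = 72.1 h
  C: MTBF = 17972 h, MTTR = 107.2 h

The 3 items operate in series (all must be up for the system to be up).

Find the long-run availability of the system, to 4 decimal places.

A(A) = MTBF/(MTBF+MTTR) = 29011/(29011+18.3) = 0.999370
A(B) = MTBF/(MTBF+MTTR) = 27764/(27764+72.1) = 0.997410
A(C) = MTBF/(MTBF+MTTR) = 17972/(17972+107.2) = 0.994071
Series availability: 0.999370 × 0.997410 × 0.994071 = 0.9909

0.9909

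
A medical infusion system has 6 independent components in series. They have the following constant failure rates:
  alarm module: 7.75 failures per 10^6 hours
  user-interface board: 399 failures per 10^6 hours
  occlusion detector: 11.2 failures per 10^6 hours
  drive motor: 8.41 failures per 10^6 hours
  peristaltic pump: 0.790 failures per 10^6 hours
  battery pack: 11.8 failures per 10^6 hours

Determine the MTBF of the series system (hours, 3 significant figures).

Series of exponential components: λ_sys = Σ λ_i
λ_sys = 0.00000775 + 0.000399 + 0.0000112 + 0.00000841 + 0.000000790 + 0.0000118 = 4.3895e-04 /h
MTBF = 1 / λ_sys = 2280 h

2280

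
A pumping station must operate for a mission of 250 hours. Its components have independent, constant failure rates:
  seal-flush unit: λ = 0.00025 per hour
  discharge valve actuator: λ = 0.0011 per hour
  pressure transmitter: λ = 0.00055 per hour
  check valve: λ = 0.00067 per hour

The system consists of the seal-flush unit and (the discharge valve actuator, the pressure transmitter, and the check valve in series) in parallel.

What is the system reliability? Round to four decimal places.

0.9733

R(seal-flush unit) = exp(−0.00025 × 250) = 0.939413
R(discharge valve actuator) = exp(−0.0011 × 250) = 0.759572
R(pressure transmitter) = exp(−0.00055 × 250) = 0.871534
R(check valve) = exp(−0.00067 × 250) = 0.845777
Series (discharge valve actuator, pressure transmitter, and check valve): 0.759572 × 0.871534 × 0.845777 = 0.559898
Parallel (seal-flush unit and [0.559898]): 1 − (1 − 0.939413)(1 − 0.559898) = 0.9733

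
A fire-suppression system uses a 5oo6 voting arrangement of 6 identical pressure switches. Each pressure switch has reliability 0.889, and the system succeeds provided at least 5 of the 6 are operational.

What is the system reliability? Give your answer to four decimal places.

R = Σ_{i=5}^{6} C(6,i) p^i (1−p)^{6−i} with p = 0.889
C(6,5)·0.889^5·0.111^1 = 0.369814
C(6,6)·0.889^6·0.111^0 = 0.493640
Sum = 0.8635

0.8635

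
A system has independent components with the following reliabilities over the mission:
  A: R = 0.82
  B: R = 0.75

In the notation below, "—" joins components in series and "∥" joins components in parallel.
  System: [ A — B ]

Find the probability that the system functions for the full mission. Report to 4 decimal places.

0.6150

Series (A and B): 0.820000 × 0.750000 = 0.6150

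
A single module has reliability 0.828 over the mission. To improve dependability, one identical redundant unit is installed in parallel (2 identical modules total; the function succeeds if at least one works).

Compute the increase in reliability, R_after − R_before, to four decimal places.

R_before = 0.828
R_after = 1 − (1 − 0.828)^2 = 0.9704
ΔR = 0.9704 − 0.828 = 0.1424

0.1424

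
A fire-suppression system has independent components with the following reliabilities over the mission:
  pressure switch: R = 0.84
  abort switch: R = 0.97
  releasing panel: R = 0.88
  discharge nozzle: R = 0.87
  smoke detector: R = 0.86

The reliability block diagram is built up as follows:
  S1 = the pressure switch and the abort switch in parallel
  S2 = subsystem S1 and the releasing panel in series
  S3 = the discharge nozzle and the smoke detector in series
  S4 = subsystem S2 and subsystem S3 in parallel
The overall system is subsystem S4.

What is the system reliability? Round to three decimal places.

0.969

Parallel (pressure switch and abort switch): 1 − (1 − 0.84000)(1 − 0.97000) = 0.99520
Series ([0.99520] and releasing panel): 0.99520 × 0.88000 = 0.87578
Series (discharge nozzle and smoke detector): 0.87000 × 0.86000 = 0.74820
Parallel ([0.87578] and [0.74820]): 1 − (1 − 0.87578)(1 − 0.74820) = 0.969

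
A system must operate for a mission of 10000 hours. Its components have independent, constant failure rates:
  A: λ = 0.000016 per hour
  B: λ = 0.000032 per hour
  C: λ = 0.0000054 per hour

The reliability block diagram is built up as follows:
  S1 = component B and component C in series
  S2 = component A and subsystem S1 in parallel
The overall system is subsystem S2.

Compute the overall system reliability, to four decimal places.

0.9539

R(A) = exp(−0.000016 × 10000) = 0.852144
R(B) = exp(−0.000032 × 10000) = 0.726149
R(C) = exp(−0.0000054 × 10000) = 0.947432
Series (B and C): 0.726149 × 0.947432 = 0.687977
Parallel (A and [0.687977]): 1 − (1 − 0.852144)(1 − 0.687977) = 0.9539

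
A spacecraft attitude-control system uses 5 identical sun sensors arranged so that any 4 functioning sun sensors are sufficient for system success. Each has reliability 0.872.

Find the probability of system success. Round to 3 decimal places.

R = Σ_{i=4}^{5} C(5,i) p^i (1−p)^{5−i} with p = 0.872
C(5,4)·0.872^4·0.128^1 = 0.37004
C(5,5)·0.872^5·0.128^0 = 0.50418
Sum = 0.874

0.874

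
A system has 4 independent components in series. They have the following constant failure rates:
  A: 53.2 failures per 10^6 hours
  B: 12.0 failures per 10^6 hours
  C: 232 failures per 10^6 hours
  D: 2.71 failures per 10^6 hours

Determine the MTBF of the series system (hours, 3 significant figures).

Series of exponential components: λ_sys = Σ λ_i
λ_sys = 0.0000532 + 0.0000120 + 0.000232 + 0.00000271 = 2.9991e-04 /h
MTBF = 1 / λ_sys = 3330 h

3330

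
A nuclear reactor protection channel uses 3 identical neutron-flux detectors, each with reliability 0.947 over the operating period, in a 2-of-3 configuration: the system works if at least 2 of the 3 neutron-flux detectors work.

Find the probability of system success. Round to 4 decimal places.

0.9919

R = Σ_{i=2}^{3} C(3,i) p^i (1−p)^{3−i} with p = 0.947
C(3,2)·0.947^2·0.053^1 = 0.142593
C(3,3)·0.947^3·0.053^0 = 0.849278
Sum = 0.9919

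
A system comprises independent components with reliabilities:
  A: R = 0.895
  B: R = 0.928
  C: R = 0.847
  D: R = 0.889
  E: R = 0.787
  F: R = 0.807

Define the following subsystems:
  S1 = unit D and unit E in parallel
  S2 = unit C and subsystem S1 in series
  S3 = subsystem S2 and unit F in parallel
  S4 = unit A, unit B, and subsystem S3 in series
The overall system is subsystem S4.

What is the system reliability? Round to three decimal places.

Parallel (D and E): 1 − (1 − 0.88900)(1 − 0.78700) = 0.97636
Series (C and [0.97636]): 0.84700 × 0.97636 = 0.82698
Parallel ([0.82698] and F): 1 − (1 − 0.82698)(1 − 0.80700) = 0.96661
Series (A, B, and [0.96661]): 0.89500 × 0.92800 × 0.96661 = 0.803

0.803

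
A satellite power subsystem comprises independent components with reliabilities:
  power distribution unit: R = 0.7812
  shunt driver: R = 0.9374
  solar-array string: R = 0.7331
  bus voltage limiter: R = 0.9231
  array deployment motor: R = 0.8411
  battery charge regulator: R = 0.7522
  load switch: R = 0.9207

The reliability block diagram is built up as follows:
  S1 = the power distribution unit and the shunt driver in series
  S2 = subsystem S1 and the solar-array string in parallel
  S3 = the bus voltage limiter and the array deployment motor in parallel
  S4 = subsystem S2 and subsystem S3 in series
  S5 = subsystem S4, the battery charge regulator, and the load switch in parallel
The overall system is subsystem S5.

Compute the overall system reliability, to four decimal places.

Series (power distribution unit and shunt driver): 0.781200 × 0.937400 = 0.732297
Parallel ([0.732297] and solar-array string): 1 − (1 − 0.732297)(1 − 0.733100) = 0.928550
Parallel (bus voltage limiter and array deployment motor): 1 − (1 − 0.923100)(1 − 0.841100) = 0.987781
Series ([0.928550] and [0.987781]): 0.928550 × 0.987781 = 0.917204
Parallel ([0.917204], battery charge regulator, and load switch): 1 − (1 − 0.917204)(1 − 0.752200)(1 − 0.920700) = 0.9984

0.9984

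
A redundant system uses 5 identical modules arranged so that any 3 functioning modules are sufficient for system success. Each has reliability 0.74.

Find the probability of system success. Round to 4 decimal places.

0.8857

R = Σ_{i=3}^{5} C(5,i) p^i (1−p)^{5−i} with p = 0.74
C(5,3)·0.74^3·0.26^2 = 0.273931
C(5,4)·0.74^4·0.26^1 = 0.389825
C(5,5)·0.74^5·0.26^0 = 0.221901
Sum = 0.8857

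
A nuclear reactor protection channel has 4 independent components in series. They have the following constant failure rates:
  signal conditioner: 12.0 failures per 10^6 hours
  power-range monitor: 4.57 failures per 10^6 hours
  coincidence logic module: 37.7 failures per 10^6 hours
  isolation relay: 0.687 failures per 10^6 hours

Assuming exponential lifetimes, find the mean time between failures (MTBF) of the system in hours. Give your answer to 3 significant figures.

Series of exponential components: λ_sys = Σ λ_i
λ_sys = 0.0000120 + 0.00000457 + 0.0000377 + 0.000000687 = 5.4957e-05 /h
MTBF = 1 / λ_sys = 18200 h

18200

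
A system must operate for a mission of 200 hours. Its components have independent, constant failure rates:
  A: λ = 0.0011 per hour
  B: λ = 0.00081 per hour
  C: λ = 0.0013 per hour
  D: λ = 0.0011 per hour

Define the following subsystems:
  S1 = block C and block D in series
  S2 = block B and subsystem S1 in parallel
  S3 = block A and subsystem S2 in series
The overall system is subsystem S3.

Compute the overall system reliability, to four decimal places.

R(A) = exp(−0.0011 × 200) = 0.802519
R(B) = exp(−0.00081 × 200) = 0.850441
R(C) = exp(−0.0013 × 200) = 0.771052
R(D) = exp(−0.0011 × 200) = 0.802519
Series (C and D): 0.771052 × 0.802519 = 0.618784
Parallel (B and [0.618784]): 1 − (1 − 0.850441)(1 − 0.618784) = 0.942986
Series (A and [0.942986]): 0.802519 × 0.942986 = 0.7568

0.7568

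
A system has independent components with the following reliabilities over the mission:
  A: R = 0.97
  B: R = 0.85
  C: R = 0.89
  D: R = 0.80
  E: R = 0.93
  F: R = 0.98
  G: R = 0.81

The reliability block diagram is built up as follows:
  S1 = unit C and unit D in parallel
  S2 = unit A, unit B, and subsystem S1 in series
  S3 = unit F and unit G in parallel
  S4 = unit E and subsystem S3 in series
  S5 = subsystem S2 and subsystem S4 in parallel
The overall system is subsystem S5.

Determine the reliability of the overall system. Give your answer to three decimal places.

0.986

Parallel (C and D): 1 − (1 − 0.89000)(1 − 0.80000) = 0.97800
Series (A, B, and [0.97800]): 0.97000 × 0.85000 × 0.97800 = 0.80636
Parallel (F and G): 1 − (1 − 0.98000)(1 − 0.81000) = 0.99620
Series (E and [0.99620]): 0.93000 × 0.99620 = 0.92647
Parallel ([0.80636] and [0.92647]): 1 − (1 − 0.80636)(1 − 0.92647) = 0.986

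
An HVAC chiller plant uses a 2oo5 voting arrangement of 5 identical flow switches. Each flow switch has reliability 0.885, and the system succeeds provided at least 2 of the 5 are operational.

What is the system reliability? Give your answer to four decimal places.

R = Σ_{i=2}^{5} C(5,i) p^i (1−p)^{5−i} with p = 0.885
C(5,2)·0.885^2·0.115^3 = 0.011912
C(5,3)·0.885^3·0.115^2 = 0.091670
C(5,4)·0.885^4·0.115^1 = 0.352729
C(5,5)·0.885^5·0.115^0 = 0.542896
Sum = 0.9992

0.9992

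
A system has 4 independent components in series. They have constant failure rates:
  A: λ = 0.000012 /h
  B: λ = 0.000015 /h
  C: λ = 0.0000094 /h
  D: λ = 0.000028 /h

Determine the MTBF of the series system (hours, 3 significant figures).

Series of exponential components: λ_sys = Σ λ_i
λ_sys = 0.000012 + 0.000015 + 0.0000094 + 0.000028 = 6.4400e-05 /h
MTBF = 1 / λ_sys = 15500 h

15500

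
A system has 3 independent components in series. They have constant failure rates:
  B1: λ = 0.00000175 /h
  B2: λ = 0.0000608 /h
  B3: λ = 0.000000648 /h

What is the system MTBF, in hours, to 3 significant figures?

15800

Series of exponential components: λ_sys = Σ λ_i
λ_sys = 0.00000175 + 0.0000608 + 0.000000648 = 6.3198e-05 /h
MTBF = 1 / λ_sys = 15800 h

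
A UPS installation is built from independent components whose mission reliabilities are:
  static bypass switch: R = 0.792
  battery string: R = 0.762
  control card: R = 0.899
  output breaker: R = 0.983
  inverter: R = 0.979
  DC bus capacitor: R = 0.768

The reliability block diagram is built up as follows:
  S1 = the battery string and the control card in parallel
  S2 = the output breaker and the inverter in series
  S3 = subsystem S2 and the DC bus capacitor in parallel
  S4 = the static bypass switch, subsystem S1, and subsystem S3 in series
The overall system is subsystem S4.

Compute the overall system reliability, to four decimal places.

Parallel (battery string and control card): 1 − (1 − 0.762000)(1 − 0.899000) = 0.975962
Series (output breaker and inverter): 0.983000 × 0.979000 = 0.962357
Parallel ([0.962357] and DC bus capacitor): 1 − (1 − 0.962357)(1 − 0.768000) = 0.991267
Series (static bypass switch, [0.975962], and [0.991267]): 0.792000 × 0.975962 × 0.991267 = 0.7662

0.7662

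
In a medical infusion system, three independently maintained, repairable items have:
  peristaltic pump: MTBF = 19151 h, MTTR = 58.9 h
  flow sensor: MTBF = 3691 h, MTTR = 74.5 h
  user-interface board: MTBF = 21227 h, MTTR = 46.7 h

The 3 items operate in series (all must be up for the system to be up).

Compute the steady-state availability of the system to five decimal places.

0.97506

A(peristaltic pump) = MTBF/(MTBF+MTTR) = 19151/(19151+58.9) = 0.996934
A(flow sensor) = MTBF/(MTBF+MTTR) = 3691/(3691+74.5) = 0.980215
A(user-interface board) = MTBF/(MTBF+MTTR) = 21227/(21227+46.7) = 0.997805
Series availability: 0.996934 × 0.980215 × 0.997805 = 0.97506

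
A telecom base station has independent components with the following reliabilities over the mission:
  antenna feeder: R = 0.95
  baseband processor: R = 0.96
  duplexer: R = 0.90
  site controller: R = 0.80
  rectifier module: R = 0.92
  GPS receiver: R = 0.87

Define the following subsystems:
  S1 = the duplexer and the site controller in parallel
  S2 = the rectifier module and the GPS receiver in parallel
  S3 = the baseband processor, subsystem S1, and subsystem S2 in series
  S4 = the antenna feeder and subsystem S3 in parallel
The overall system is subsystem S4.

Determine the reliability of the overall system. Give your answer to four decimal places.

0.9966

Parallel (duplexer and site controller): 1 − (1 − 0.900000)(1 − 0.800000) = 0.980000
Parallel (rectifier module and GPS receiver): 1 − (1 − 0.920000)(1 − 0.870000) = 0.989600
Series (baseband processor, [0.980000], and [0.989600]): 0.960000 × 0.980000 × 0.989600 = 0.931016
Parallel (antenna feeder and [0.931016]): 1 − (1 − 0.950000)(1 − 0.931016) = 0.9966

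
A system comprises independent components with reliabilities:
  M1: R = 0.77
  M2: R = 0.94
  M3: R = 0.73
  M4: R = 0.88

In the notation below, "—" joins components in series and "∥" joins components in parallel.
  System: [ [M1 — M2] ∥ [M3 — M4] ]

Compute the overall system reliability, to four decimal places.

Series (M1 and M2): 0.770000 × 0.940000 = 0.723800
Series (M3 and M4): 0.730000 × 0.880000 = 0.642400
Parallel ([0.723800] and [0.642400]): 1 − (1 − 0.723800)(1 − 0.642400) = 0.9012

0.9012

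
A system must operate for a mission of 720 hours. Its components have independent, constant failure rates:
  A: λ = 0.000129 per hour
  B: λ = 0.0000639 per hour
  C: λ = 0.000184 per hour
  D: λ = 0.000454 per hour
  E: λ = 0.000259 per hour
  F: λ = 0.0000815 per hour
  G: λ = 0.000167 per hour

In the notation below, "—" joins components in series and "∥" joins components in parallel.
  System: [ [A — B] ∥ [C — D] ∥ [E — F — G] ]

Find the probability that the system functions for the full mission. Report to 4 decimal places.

R(A) = exp(−0.000129 × 720) = 0.911303
R(B) = exp(−0.0000639 × 720) = 0.955034
R(C) = exp(−0.000184 × 720) = 0.875920
R(D) = exp(−0.000454 × 720) = 0.721170
R(E) = exp(−0.000259 × 720) = 0.829875
R(F) = exp(−0.0000815 × 720) = 0.943008
R(G) = exp(−0.000167 × 720) = 0.886708
Series (A and B): 0.911303 × 0.955034 = 0.870325
Series (C and D): 0.875920 × 0.721170 = 0.631687
Series (E, F, and G): 0.829875 × 0.943008 × 0.886708 = 0.693919
Parallel ([0.870325], [0.631687], and [0.693919]): 1 − (1 − 0.870325)(1 − 0.631687)(1 − 0.693919) = 0.9854

0.9854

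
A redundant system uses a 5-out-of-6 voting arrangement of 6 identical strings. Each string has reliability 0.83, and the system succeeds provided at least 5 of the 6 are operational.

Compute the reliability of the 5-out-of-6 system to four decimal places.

R = Σ_{i=5}^{6} C(6,i) p^i (1−p)^{6−i} with p = 0.83
C(6,5)·0.83^5·0.17^1 = 0.401782
C(6,6)·0.83^6·0.17^0 = 0.326940
Sum = 0.7287

0.7287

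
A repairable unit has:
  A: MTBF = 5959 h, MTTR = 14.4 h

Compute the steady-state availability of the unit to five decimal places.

0.99759

A(A) = MTBF/(MTBF+MTTR) = 5959/(5959+14.4) = 0.99759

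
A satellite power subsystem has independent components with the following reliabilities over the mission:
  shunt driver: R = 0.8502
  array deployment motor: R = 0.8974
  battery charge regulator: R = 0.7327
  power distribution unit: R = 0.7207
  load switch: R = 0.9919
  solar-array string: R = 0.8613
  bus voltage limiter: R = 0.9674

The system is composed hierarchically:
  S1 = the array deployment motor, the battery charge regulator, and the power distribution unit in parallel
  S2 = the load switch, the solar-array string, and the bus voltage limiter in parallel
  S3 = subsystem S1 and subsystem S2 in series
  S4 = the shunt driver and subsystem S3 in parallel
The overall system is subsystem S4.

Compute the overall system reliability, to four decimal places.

0.9988

Parallel (array deployment motor, battery charge regulator, and power distribution unit): 1 − (1 − 0.897400)(1 − 0.732700)(1 − 0.720700) = 0.992340
Parallel (load switch, solar-array string, and bus voltage limiter): 1 − (1 − 0.991900)(1 − 0.861300)(1 − 0.967400) = 0.999963
Series ([0.992340] and [0.999963]): 0.992340 × 0.999963 = 0.992303
Parallel (shunt driver and [0.992303]): 1 − (1 − 0.850200)(1 − 0.992303) = 0.9988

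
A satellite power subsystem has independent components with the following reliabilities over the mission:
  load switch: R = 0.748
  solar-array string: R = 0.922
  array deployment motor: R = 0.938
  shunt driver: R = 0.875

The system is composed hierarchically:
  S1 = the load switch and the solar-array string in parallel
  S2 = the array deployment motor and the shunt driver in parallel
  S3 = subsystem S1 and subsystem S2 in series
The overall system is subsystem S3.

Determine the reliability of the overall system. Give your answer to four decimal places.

Parallel (load switch and solar-array string): 1 − (1 − 0.748000)(1 − 0.922000) = 0.980344
Parallel (array deployment motor and shunt driver): 1 − (1 − 0.938000)(1 − 0.875000) = 0.992250
Series ([0.980344] and [0.992250]): 0.980344 × 0.992250 = 0.9727

0.9727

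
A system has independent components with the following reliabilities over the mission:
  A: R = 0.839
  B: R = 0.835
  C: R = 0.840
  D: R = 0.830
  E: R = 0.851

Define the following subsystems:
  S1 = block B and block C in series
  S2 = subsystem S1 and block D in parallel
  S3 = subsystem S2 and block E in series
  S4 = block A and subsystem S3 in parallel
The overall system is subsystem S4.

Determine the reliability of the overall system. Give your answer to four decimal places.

Series (B and C): 0.835000 × 0.840000 = 0.701400
Parallel ([0.701400] and D): 1 − (1 − 0.701400)(1 − 0.830000) = 0.949238
Series ([0.949238] and E): 0.949238 × 0.851000 = 0.807802
Parallel (A and [0.807802]): 1 − (1 − 0.839000)(1 − 0.807802) = 0.9691

0.9691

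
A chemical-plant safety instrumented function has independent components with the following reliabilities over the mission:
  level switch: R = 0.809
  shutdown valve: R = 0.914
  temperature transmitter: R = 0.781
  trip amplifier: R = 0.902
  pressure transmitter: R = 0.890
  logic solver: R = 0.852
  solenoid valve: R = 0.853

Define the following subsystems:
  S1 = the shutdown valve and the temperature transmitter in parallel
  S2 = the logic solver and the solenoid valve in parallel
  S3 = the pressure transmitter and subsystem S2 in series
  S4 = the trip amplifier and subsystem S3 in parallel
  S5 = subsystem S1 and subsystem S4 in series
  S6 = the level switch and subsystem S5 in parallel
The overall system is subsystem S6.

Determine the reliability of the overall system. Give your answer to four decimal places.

Parallel (shutdown valve and temperature transmitter): 1 − (1 − 0.914000)(1 − 0.781000) = 0.981166
Parallel (logic solver and solenoid valve): 1 − (1 − 0.852000)(1 − 0.853000) = 0.978244
Series (pressure transmitter and [0.978244]): 0.890000 × 0.978244 = 0.870637
Parallel (trip amplifier and [0.870637]): 1 − (1 − 0.902000)(1 − 0.870637) = 0.987322
Series ([0.981166] and [0.987322]): 0.981166 × 0.987322 = 0.968727
Parallel (level switch and [0.968727]): 1 − (1 − 0.809000)(1 − 0.968727) = 0.9940

0.9940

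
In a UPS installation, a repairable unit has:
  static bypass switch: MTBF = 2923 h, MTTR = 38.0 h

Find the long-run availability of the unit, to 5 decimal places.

0.98717

A(static bypass switch) = MTBF/(MTBF+MTTR) = 2923/(2923+38.0) = 0.98717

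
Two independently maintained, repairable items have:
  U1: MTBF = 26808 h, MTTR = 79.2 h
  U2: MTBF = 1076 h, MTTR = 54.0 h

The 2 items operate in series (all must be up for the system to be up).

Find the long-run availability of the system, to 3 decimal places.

0.949

A(U1) = MTBF/(MTBF+MTTR) = 26808/(26808+79.2) = 0.997054
A(U2) = MTBF/(MTBF+MTTR) = 1076/(1076+54.0) = 0.952212
Series availability: 0.997054 × 0.952212 = 0.949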